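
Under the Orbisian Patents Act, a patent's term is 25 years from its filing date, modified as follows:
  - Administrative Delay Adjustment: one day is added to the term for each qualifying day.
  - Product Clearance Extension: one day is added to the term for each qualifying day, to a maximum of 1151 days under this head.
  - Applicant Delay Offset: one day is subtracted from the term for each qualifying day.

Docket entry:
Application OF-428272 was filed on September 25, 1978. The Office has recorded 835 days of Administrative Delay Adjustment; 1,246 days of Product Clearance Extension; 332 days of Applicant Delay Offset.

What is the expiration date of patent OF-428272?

April 5, 2008

Base term: filing date + 25 years → 25 September 2003.
Administrative Delay Adjustment: +835 days → 7 January 2006.
Product Clearance Extension: 1246 days claimed exceeds the 1151-day cap, so +1151 days → 3 March 2009.
Applicant Delay Offset: −332 days → 5 April 2008.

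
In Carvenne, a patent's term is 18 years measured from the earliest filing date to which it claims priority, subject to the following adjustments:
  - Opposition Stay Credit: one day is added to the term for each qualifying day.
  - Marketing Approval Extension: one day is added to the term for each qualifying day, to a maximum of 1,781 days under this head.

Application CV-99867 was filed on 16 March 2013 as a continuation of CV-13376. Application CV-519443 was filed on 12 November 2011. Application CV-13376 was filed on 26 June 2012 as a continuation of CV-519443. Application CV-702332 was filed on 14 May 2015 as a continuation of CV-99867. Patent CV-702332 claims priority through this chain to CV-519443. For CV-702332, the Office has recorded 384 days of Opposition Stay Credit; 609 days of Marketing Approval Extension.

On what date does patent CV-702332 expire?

Earliest priority filing: 12 November 2011.
Base term: 12 November 2011 + 18 years → 12 November 2029.
Opposition Stay Credit: +384 days → 1 December 2030.
Marketing Approval Extension: 609 days (within the 1781-day cap) → +609 days → 1 August 2032.

August 1, 2032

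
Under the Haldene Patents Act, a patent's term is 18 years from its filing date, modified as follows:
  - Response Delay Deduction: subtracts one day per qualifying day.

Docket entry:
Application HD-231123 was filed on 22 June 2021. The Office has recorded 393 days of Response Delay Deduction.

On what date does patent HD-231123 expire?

2038-05-25

Base term: filing date + 18 years → 22 June 2039.
Response Delay Deduction: −393 days → 25 May 2038.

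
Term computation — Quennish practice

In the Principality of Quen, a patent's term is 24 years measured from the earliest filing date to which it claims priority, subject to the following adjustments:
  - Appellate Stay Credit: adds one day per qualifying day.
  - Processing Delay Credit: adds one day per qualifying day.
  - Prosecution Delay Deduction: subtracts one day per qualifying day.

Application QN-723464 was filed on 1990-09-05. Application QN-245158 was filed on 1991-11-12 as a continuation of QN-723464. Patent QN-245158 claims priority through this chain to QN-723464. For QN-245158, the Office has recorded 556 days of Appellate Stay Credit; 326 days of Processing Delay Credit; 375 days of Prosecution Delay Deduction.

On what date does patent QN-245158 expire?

January 25, 2016

Earliest priority filing: 5 September 1990.
Base term: 5 September 1990 + 24 years → 5 September 2014.
Appellate Stay Credit: +556 days → 14 March 2016.
Processing Delay Credit: +326 days → 3 February 2017.
Prosecution Delay Deduction: −375 days → 25 January 2016.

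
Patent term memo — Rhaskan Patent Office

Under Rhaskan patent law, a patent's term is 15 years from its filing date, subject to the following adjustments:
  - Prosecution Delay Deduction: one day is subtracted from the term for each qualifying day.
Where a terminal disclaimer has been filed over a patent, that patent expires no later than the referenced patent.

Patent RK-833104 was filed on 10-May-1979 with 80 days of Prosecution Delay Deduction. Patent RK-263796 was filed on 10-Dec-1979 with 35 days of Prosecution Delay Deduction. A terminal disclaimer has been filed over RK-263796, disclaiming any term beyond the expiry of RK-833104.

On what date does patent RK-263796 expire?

February 19, 1994

Natural term of RK-263796:
  Base: filing + 15 years → 10 December 1994.
  Prosecution Delay Deduction: −35 days → 5 November 1994.
Expiry of referenced patent RK-833104:
  Base: filing + 15 years → 10 May 1994.
  Prosecution Delay Deduction: −80 days → 19 February 1994.
Terminal disclaimer: RK-263796 expires on the earlier of 5 November 1994 and 19 February 1994.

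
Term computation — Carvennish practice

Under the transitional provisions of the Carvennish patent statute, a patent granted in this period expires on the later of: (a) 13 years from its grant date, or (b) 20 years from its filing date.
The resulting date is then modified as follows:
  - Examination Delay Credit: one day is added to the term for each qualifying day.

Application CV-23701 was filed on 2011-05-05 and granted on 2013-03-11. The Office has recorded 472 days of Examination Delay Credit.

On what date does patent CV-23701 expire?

2032-08-19

(a) grant + 13 years → 11 March 2026.
(b) filing + 20 years → 5 May 2031.
Later of the two: 5 May 2031.
Examination Delay Credit: +472 days → 19 August 2032.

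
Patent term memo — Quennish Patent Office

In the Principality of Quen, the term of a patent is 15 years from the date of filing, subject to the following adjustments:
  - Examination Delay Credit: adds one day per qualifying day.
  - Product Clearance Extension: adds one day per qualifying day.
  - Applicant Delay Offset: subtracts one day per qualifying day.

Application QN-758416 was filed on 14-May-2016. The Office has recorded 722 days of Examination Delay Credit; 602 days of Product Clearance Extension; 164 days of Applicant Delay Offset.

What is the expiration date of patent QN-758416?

2034-07-17

Base term: filing date + 15 years → 14 May 2031.
Examination Delay Credit: +722 days → 5 May 2033.
Product Clearance Extension: +602 days → 28 December 2034.
Applicant Delay Offset: −164 days → 17 July 2034.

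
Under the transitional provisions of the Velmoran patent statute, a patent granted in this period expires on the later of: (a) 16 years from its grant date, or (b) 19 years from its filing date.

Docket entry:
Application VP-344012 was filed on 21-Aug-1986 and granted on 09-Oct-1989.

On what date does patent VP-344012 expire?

2005-10-09

(a) grant + 16 years → 9 October 2005.
(b) filing + 19 years → 21 August 2005.
Later of the two: 9 October 2005.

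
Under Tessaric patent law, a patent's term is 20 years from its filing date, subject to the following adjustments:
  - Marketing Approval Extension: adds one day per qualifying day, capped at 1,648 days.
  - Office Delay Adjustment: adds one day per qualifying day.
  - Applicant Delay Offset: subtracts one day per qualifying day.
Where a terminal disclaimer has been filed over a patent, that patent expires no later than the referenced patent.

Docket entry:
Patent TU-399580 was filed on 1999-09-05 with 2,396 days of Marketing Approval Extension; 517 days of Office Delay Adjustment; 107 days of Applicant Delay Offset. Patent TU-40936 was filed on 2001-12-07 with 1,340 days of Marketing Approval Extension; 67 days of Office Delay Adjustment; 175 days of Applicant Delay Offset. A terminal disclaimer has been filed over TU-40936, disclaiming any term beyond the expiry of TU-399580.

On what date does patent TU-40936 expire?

2025-04-22

Natural term of TU-40936:
  Base: filing + 20 years → 7 December 2021.
  Marketing Approval Extension: 1340 days (within the 1648-day cap) → +1340 days → 8 August 2025.
  Office Delay Adjustment: +67 days → 14 October 2025.
  Applicant Delay Offset: −175 days → 22 April 2025.
Expiry of referenced patent TU-399580:
  Base: filing + 20 years → 5 September 2019.
  Marketing Approval Extension: 2396 days claimed exceeds the 1648-day cap, so +1648 days → 10 March 2024.
  Office Delay Adjustment: +517 days → 9 August 2025.
  Applicant Delay Offset: −107 days → 24 April 2025.
Terminal disclaimer: TU-40936 expires on the earlier of 22 April 2025 and 24 April 2025.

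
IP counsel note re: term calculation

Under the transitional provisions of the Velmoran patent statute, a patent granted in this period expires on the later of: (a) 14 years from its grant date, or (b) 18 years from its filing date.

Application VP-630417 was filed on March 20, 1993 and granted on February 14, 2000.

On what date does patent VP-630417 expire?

(a) grant + 14 years → 14 February 2014.
(b) filing + 18 years → 20 March 2011.
Later of the two: 14 February 2014.

February 14, 2014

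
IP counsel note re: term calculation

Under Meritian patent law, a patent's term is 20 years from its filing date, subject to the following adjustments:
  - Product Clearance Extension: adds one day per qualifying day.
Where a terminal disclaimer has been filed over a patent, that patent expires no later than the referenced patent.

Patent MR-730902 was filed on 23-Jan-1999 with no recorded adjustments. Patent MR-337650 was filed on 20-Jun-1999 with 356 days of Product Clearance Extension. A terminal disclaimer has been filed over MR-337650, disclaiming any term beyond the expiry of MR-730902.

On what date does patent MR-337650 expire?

2019-01-23

Natural term of MR-337650:
  Base: filing + 20 years → 20 June 2019.
  Product Clearance Extension: +356 days → 10 June 2020.
Expiry of referenced patent MR-730902:
  Base: filing + 20 years → 23 January 2019.
Terminal disclaimer: MR-337650 expires on the earlier of 10 June 2020 and 23 January 2019.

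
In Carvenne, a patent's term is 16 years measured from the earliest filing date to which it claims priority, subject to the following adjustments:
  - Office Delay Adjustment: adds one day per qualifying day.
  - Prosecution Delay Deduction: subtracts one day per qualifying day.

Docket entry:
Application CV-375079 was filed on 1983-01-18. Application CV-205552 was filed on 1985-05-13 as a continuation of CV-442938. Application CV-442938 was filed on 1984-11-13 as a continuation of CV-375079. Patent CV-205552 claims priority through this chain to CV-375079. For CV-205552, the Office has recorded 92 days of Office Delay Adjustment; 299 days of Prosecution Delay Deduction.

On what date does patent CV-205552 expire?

1998-06-25

Earliest priority filing: 18 January 1983.
Base term: 18 January 1983 + 16 years → 18 January 1999.
Office Delay Adjustment: +92 days → 20 April 1999.
Prosecution Delay Deduction: −299 days → 25 June 1998.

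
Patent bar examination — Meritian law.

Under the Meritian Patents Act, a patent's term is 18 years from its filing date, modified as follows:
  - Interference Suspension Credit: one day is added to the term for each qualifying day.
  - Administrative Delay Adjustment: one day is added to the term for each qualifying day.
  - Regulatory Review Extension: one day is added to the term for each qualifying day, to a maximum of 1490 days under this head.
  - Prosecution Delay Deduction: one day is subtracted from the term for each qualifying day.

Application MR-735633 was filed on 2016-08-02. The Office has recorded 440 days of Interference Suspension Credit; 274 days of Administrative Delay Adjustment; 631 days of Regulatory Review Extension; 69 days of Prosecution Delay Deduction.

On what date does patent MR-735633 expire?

Base term: filing date + 18 years → 2 August 2034.
Interference Suspension Credit: +440 days → 16 October 2035.
Administrative Delay Adjustment: +274 days → 16 July 2036.
Regulatory Review Extension: 631 days (within the 1490-day cap) → +631 days → 8 April 2038.
Prosecution Delay Deduction: −69 days → 29 January 2038.

January 29, 2038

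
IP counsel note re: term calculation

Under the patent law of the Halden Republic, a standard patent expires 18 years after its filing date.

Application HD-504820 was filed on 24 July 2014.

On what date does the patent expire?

July 24, 2032

Filing date + 18 years → 24 July 2032.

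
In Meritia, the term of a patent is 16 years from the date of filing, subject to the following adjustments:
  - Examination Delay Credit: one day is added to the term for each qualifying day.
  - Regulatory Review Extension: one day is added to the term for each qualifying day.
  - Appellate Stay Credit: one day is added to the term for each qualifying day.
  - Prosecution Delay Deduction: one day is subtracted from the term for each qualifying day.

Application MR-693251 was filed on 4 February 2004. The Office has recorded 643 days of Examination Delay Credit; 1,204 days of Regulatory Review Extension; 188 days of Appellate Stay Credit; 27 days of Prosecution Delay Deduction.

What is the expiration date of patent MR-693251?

2025-08-04

Base term: filing date + 16 years → 4 February 2020.
Examination Delay Credit: +643 days → 8 November 2021.
Regulatory Review Extension: +1204 days → 24 February 2025.
Appellate Stay Credit: +188 days → 31 August 2025.
Prosecution Delay Deduction: −27 days → 4 August 2025.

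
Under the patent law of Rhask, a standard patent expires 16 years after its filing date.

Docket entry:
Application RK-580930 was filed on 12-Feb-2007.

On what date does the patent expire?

Filing date + 16 years → 12 February 2023.

February 12, 2023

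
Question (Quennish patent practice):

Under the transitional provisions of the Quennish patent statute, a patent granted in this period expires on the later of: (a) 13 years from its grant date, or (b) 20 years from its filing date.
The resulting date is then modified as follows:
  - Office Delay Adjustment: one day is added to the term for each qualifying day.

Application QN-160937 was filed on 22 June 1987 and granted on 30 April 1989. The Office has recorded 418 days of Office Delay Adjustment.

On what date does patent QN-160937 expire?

(a) grant + 13 years → 30 April 2002.
(b) filing + 20 years → 22 June 2007.
Later of the two: 22 June 2007.
Office Delay Adjustment: +418 days → 13 August 2008.

August 13, 2008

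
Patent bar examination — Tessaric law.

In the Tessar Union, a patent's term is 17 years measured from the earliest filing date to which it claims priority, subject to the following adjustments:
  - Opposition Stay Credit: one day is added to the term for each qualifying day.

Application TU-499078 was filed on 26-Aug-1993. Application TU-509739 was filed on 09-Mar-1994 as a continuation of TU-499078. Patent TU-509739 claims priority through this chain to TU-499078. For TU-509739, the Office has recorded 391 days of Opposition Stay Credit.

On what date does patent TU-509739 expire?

September 21, 2011

Earliest priority filing: 26 August 1993.
Base term: 26 August 1993 + 17 years → 26 August 2010.
Opposition Stay Credit: +391 days → 21 September 2011.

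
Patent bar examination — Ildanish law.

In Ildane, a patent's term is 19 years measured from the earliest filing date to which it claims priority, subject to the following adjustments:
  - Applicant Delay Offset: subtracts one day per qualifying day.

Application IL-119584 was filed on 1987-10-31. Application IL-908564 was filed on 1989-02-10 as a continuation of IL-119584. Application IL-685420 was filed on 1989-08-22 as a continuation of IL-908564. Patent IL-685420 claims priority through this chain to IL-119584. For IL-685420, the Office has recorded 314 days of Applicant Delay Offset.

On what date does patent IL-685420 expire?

Earliest priority filing: 31 October 1987.
Base term: 31 October 1987 + 19 years → 31 October 2006.
Applicant Delay Offset: −314 days → 21 December 2005.

December 21, 2005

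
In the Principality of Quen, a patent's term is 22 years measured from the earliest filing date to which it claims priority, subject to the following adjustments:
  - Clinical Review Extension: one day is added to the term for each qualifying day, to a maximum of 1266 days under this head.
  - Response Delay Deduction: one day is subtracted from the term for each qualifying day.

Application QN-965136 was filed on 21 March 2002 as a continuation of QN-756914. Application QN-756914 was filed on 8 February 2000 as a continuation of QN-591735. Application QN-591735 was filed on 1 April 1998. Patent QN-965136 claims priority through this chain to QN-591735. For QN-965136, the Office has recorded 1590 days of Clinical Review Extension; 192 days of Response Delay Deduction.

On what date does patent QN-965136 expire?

Earliest priority filing: 1 April 1998.
Base term: 1 April 1998 + 22 years → 1 April 2020.
Clinical Review Extension: 1590 days claimed exceeds the 1266-day cap, so +1266 days → 19 September 2023.
Response Delay Deduction: −192 days → 11 March 2023.

March 11, 2023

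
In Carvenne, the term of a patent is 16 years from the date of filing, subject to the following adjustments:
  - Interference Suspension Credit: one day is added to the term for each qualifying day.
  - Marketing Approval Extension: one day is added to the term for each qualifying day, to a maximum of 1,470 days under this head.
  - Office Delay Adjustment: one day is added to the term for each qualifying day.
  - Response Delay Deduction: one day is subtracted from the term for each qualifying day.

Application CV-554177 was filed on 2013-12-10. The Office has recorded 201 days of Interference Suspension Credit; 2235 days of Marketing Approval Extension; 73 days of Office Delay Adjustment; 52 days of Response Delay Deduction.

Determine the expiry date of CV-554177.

Base term: filing date + 16 years → 10 December 2029.
Interference Suspension Credit: +201 days → 29 June 2030.
Marketing Approval Extension: 2235 days claimed exceeds the 1470-day cap, so +1470 days → 8 July 2034.
Office Delay Adjustment: +73 days → 19 September 2034.
Response Delay Deduction: −52 days → 29 July 2034.

2034-07-29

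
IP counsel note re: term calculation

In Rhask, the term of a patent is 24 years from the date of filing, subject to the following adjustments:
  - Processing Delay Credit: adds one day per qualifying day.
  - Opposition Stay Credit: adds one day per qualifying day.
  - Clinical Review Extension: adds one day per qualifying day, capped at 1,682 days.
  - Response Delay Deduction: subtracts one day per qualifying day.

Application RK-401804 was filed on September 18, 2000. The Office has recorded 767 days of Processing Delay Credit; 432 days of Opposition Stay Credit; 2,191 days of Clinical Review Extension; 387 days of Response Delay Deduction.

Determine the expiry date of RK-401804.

Base term: filing date + 24 years → 18 September 2024.
Processing Delay Credit: +767 days → 25 October 2026.
Opposition Stay Credit: +432 days → 31 December 2027.
Clinical Review Extension: 2191 days claimed exceeds the 1682-day cap, so +1682 days → 8 August 2032.
Response Delay Deduction: −387 days → 18 July 2031.

July 18, 2031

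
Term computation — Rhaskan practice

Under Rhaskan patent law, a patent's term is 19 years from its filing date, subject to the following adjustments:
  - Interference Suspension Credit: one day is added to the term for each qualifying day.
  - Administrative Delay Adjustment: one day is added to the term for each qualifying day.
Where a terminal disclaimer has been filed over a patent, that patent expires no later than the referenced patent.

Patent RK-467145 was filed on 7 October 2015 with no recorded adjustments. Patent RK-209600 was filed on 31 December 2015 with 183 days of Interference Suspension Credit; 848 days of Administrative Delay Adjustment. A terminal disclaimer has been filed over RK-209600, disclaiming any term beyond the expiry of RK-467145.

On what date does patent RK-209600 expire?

Natural term of RK-209600:
  Base: filing + 19 years → 31 December 2034.
  Interference Suspension Credit: +183 days → 2 July 2035.
  Administrative Delay Adjustment: +848 days → 27 October 2037.
Expiry of referenced patent RK-467145:
  Base: filing + 19 years → 7 October 2034.
Terminal disclaimer: RK-209600 expires on the earlier of 27 October 2037 and 7 October 2034.

October 7, 2034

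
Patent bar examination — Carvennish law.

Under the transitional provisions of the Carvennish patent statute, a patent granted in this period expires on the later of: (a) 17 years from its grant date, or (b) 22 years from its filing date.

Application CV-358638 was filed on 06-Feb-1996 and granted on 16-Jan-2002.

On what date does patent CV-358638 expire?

2019-01-16

(a) grant + 17 years → 16 January 2019.
(b) filing + 22 years → 6 February 2018.
Later of the two: 16 January 2019.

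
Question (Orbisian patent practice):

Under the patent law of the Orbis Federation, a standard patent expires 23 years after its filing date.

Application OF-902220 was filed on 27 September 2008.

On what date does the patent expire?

Filing date + 23 years → 27 September 2031.

2031-09-27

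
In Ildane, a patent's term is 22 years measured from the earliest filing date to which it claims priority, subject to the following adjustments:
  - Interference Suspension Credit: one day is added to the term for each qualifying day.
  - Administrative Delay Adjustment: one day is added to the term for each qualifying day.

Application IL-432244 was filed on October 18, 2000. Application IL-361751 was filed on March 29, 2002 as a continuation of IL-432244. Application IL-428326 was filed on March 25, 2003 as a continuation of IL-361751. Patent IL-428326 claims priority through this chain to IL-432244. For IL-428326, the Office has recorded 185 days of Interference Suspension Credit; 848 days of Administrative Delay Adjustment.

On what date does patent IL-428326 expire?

Earliest priority filing: 18 October 2000.
Base term: 18 October 2000 + 22 years → 18 October 2022.
Interference Suspension Credit: +185 days → 21 April 2023.
Administrative Delay Adjustment: +848 days → 16 August 2025.

2025-08-16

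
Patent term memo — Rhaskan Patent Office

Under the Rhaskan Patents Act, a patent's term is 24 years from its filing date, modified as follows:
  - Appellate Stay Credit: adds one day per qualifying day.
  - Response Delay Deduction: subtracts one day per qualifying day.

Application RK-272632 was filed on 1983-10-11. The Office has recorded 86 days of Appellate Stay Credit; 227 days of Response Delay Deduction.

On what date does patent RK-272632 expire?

2007-05-23

Base term: filing date + 24 years → 11 October 2007.
Appellate Stay Credit: +86 days → 5 January 2008.
Response Delay Deduction: −227 days → 23 May 2007.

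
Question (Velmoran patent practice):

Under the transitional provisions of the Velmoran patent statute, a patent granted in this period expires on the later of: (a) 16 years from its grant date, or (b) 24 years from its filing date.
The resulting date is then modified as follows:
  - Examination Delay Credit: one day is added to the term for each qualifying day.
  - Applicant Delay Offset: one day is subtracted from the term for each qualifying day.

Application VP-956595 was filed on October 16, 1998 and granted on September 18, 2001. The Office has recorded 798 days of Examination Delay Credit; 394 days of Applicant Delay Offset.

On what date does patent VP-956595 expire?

(a) grant + 16 years → 18 September 2017.
(b) filing + 24 years → 16 October 2022.
Later of the two: 16 October 2022.
Examination Delay Credit: +798 days → 22 December 2024.
Applicant Delay Offset: −394 days → 24 November 2023.

November 24, 2023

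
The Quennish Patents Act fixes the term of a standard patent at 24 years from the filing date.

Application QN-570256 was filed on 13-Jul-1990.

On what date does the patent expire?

2014-07-13

Filing date + 24 years → 13 July 2014.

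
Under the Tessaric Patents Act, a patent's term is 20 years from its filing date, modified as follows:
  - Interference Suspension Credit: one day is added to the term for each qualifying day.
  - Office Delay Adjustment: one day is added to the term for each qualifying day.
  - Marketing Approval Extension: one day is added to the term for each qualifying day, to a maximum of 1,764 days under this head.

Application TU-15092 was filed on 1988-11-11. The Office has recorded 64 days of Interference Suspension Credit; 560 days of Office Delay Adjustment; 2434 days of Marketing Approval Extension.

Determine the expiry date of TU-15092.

2015-05-27

Base term: filing date + 20 years → 11 November 2008.
Interference Suspension Credit: +64 days → 14 January 2009.
Office Delay Adjustment: +560 days → 28 July 2010.
Marketing Approval Extension: 2434 days claimed exceeds the 1764-day cap, so +1764 days → 27 May 2015.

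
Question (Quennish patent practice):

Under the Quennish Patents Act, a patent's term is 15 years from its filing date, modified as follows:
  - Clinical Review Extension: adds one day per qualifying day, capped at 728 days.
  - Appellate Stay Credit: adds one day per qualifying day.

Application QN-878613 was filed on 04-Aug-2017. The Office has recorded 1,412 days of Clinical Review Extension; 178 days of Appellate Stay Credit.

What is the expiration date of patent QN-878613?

2035-01-27

Base term: filing date + 15 years → 4 August 2032.
Clinical Review Extension: 1412 days claimed exceeds the 728-day cap, so +728 days → 2 August 2034.
Appellate Stay Credit: +178 days → 27 January 2035.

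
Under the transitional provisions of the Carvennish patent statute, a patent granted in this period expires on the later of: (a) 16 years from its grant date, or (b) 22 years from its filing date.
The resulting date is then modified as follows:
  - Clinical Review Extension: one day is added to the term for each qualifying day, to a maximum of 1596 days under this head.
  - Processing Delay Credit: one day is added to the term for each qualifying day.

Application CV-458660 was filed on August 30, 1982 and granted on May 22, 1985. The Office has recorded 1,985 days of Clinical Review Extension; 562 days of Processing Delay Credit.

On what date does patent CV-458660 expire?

(a) grant + 16 years → 22 May 2001.
(b) filing + 22 years → 30 August 2004.
Later of the two: 30 August 2004.
Clinical Review Extension: 1985 days claimed exceeds the 1596-day cap, so +1596 days → 12 January 2009.
Processing Delay Credit: +562 days → 28 July 2010.

July 28, 2010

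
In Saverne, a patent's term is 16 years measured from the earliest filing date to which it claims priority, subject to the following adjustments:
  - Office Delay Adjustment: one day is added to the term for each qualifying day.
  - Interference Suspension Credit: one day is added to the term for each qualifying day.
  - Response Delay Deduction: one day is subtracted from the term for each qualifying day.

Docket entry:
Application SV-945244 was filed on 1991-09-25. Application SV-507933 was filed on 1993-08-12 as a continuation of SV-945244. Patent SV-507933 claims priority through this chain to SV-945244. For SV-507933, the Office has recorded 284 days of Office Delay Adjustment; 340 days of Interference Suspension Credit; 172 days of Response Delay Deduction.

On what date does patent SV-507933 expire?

2008-12-20

Earliest priority filing: 25 September 1991.
Base term: 25 September 1991 + 16 years → 25 September 2007.
Office Delay Adjustment: +284 days → 5 July 2008.
Interference Suspension Credit: +340 days → 10 June 2009.
Response Delay Deduction: −172 days → 20 December 2008.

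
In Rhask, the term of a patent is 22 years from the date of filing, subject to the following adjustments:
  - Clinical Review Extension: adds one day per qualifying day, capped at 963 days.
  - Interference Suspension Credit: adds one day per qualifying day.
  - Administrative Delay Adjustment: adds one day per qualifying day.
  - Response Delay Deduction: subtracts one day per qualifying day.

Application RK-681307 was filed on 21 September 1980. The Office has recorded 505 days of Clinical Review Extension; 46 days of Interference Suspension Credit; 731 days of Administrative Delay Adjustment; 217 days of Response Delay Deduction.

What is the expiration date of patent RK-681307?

August 21, 2005

Base term: filing date + 22 years → 21 September 2002.
Clinical Review Extension: 505 days (within the 963-day cap) → +505 days → 8 February 2004.
Interference Suspension Credit: +46 days → 25 March 2004.
Administrative Delay Adjustment: +731 days → 26 March 2006.
Response Delay Deduction: −217 days → 21 August 2005.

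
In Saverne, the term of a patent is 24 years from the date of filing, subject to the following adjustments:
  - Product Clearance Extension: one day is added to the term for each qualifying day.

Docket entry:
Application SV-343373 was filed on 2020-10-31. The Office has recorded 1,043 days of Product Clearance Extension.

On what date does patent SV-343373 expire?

September 9, 2047

Base term: filing date + 24 years → 31 October 2044.
Product Clearance Extension: +1043 days → 9 September 2047.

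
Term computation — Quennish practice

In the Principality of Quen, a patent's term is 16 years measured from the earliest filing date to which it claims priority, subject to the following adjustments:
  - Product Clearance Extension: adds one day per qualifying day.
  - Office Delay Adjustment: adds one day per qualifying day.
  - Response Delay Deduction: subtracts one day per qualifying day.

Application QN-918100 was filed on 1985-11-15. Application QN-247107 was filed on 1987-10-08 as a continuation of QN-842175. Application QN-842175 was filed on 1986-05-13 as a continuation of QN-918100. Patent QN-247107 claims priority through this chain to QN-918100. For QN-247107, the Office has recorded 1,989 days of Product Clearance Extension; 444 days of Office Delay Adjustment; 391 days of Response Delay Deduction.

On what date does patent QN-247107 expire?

Earliest priority filing: 15 November 1985.
Base term: 15 November 1985 + 16 years → 15 November 2001.
Product Clearance Extension: +1989 days → 27 April 2007.
Office Delay Adjustment: +444 days → 14 July 2008.
Response Delay Deduction: −391 days → 19 June 2007.

June 19, 2007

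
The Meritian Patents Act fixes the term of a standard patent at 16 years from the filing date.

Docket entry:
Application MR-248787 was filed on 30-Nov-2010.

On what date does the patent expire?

2026-11-30

Filing date + 16 years → 30 November 2026.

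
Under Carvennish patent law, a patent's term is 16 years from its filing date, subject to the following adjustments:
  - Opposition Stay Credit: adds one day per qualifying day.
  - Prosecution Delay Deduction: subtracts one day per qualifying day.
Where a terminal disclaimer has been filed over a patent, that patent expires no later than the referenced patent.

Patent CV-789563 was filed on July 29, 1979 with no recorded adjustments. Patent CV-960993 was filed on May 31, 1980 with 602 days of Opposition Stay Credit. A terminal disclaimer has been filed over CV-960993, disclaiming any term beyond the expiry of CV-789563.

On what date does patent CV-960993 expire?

July 29, 1995

Natural term of CV-960993:
  Base: filing + 16 years → 31 May 1996.
  Opposition Stay Credit: +602 days → 23 January 1998.
Expiry of referenced patent CV-789563:
  Base: filing + 16 years → 29 July 1995.
Terminal disclaimer: CV-960993 expires on the earlier of 23 January 1998 and 29 July 1995.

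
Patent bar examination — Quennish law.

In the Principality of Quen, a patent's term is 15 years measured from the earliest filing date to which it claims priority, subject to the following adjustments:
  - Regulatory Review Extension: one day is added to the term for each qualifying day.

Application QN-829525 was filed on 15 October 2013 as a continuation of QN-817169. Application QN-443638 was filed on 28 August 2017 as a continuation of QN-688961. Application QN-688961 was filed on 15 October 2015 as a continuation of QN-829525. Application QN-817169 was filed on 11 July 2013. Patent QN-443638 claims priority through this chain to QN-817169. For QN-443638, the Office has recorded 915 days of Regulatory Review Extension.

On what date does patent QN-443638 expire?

2031-01-12

Earliest priority filing: 11 July 2013.
Base term: 11 July 2013 + 15 years → 11 July 2028.
Regulatory Review Extension: +915 days → 12 January 2031.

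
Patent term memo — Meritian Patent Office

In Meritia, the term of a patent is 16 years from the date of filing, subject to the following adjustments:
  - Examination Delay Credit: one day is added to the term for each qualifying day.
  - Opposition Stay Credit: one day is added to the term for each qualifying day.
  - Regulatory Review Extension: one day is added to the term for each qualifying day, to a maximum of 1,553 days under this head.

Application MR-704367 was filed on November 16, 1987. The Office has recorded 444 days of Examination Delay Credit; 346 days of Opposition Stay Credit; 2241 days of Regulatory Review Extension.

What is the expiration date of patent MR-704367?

April 16, 2010

Base term: filing date + 16 years → 16 November 2003.
Examination Delay Credit: +444 days → 2 February 2005.
Opposition Stay Credit: +346 days → 14 January 2006.
Regulatory Review Extension: 2241 days claimed exceeds the 1553-day cap, so +1553 days → 16 April 2010.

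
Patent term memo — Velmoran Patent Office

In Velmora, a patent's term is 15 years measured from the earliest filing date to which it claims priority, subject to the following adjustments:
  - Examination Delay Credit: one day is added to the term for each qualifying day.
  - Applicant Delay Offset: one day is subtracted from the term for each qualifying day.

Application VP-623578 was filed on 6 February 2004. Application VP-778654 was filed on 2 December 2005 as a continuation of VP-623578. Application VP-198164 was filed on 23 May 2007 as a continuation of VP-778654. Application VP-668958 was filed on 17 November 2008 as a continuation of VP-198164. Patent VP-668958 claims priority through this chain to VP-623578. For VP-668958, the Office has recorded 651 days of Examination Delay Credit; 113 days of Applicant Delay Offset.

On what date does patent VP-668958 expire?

Earliest priority filing: 6 February 2004.
Base term: 6 February 2004 + 15 years → 6 February 2019.
Examination Delay Credit: +651 days → 18 November 2020.
Applicant Delay Offset: −113 days → 28 July 2020.

July 28, 2020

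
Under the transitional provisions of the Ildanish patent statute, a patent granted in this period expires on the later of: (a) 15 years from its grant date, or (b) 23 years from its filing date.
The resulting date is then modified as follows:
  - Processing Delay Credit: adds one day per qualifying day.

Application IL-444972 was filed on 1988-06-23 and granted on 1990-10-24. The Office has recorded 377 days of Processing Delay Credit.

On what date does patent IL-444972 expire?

July 4, 2012

(a) grant + 15 years → 24 October 2005.
(b) filing + 23 years → 23 June 2011.
Later of the two: 23 June 2011.
Processing Delay Credit: +377 days → 4 July 2012.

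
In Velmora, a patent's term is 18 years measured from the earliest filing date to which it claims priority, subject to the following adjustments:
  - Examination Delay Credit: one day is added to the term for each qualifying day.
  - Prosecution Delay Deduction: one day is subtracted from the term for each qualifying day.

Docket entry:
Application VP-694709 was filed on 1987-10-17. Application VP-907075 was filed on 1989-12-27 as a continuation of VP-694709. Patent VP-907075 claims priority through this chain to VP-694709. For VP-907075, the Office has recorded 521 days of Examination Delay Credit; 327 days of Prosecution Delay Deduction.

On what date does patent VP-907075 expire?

April 29, 2006

Earliest priority filing: 17 October 1987.
Base term: 17 October 1987 + 18 years → 17 October 2005.
Examination Delay Credit: +521 days → 22 March 2007.
Prosecution Delay Deduction: −327 days → 29 April 2006.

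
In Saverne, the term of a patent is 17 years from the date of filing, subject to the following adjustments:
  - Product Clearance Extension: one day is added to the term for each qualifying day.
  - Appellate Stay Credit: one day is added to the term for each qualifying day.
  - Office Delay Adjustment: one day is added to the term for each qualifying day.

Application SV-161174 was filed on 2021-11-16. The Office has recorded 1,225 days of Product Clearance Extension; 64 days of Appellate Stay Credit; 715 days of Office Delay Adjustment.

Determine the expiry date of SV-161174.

Base term: filing date + 17 years → 16 November 2038.
Product Clearance Extension: +1225 days → 25 March 2042.
Appellate Stay Credit: +64 days → 28 May 2042.
Office Delay Adjustment: +715 days → 12 May 2044.

2044-05-12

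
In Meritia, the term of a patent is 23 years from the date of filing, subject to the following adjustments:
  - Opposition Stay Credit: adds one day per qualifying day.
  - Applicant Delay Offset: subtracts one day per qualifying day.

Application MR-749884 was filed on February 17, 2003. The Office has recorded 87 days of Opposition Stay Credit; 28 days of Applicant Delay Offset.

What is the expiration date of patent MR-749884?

Base term: filing date + 23 years → 17 February 2026.
Opposition Stay Credit: +87 days → 15 May 2026.
Applicant Delay Offset: −28 days → 17 April 2026.

2026-04-17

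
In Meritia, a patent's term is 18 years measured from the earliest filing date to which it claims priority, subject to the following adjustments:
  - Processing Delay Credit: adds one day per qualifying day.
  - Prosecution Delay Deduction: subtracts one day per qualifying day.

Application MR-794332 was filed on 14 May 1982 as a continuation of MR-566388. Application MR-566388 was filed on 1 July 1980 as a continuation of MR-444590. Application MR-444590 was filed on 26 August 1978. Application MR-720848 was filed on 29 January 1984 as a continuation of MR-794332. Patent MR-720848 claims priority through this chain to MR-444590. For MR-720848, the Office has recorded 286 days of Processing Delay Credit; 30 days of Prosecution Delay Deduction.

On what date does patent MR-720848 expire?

May 9, 1997

Earliest priority filing: 26 August 1978.
Base term: 26 August 1978 + 18 years → 26 August 1996.
Processing Delay Credit: +286 days → 8 June 1997.
Prosecution Delay Deduction: −30 days → 9 May 1997.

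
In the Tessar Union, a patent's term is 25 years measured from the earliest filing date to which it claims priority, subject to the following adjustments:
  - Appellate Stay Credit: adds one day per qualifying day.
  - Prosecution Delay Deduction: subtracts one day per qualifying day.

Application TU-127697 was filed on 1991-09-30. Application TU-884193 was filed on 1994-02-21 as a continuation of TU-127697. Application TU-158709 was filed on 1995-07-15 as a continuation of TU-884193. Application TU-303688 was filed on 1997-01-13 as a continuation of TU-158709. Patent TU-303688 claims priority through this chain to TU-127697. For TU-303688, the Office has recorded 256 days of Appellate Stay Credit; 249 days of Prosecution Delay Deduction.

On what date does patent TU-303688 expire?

Earliest priority filing: 30 September 1991.
Base term: 30 September 1991 + 25 years → 30 September 2016.
Appellate Stay Credit: +256 days → 13 June 2017.
Prosecution Delay Deduction: −249 days → 7 October 2016.

2016-10-07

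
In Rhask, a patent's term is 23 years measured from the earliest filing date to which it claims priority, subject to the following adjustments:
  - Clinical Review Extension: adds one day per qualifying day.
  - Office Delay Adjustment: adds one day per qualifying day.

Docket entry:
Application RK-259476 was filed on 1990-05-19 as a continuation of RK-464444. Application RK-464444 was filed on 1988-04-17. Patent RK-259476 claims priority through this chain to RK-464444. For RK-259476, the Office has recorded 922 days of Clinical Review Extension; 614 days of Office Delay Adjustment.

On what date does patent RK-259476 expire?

Earliest priority filing: 17 April 1988.
Base term: 17 April 1988 + 23 years → 17 April 2011.
Clinical Review Extension: +922 days → 25 October 2013.
Office Delay Adjustment: +614 days → 1 July 2015.

2015-07-01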